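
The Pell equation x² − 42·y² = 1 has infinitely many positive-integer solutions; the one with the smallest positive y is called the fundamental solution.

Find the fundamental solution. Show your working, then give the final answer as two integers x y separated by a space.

d=42: √d = [6; 2,12] (ℓ=2, even), read p_1/q_1
k=0  a_k=6  p_k/q_k = 6/1
k=1  a_k=2  p_k/q_k = 13/2
(x₁, y₁) = (13, 2);  13² − 42·2² = 1 ✓

13 2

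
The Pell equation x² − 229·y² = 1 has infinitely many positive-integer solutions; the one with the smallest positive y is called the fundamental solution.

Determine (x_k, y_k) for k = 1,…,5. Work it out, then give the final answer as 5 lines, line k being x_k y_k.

[15; 7,1,1,7,30] for √229; ℓ=5 ⇒ convergent index 9
step 0: (15, 1)  from 15·(1,0) + (0,1)
step 1: (106, 7)  from 7·(15,1) + (1,0)
…
step 4: (1710, 113)  from 7·(227,15) + (121,8)
…
step 7: (413926, 27353)  from 1·(362399,23948) + (51527,3405)
step 8: (776325, 51301)  from 1·(413926,27353) + (362399,23948)
step 9: (5848201, 386460)  from 7·(776325,51301) + (413926,27353)
→ (5848201, 386460).  Check: 5848201²=34201454936401, 229·386460²=34201454936400, difference 1.
n=2: (5848201,386460)∘(5848201,386460) = (5848201·5848201+229·386460·386460, 5848201·386460+386460·5848201) = (68402909872801,4520191516920)
n=3: (68402909872801,4520191516920)∘(5848201,386460) = (5848201·68402909872801+229·386460·4520191516920, 5848201·4520191516920+386460·68402909872801) = (800067931842043513801,52869977098885735380)
n=4: (800067931842043513801,52869977098885735380)∘(5848201,386460) = (5848201·800067931842043513801+229·386460·52869977098885735380, 5848201·52869977098885735380+386460·800067931842043513801) = (9357916158133073035999171201,618388505879356792878585840)
n=5: (9357916158133073035999171201,618388505879356792878585840)∘(5848201,386460) = (5848201·9357916158133073035999171201+229·386460·618388505879356792878585840, 5848201·618388505879356792878585840+386460·9357916158133073035999171201) = (109453949267819191656474935990205001,7232920556944267680961578290412300)

5848201 386460
68402909872801 4520191516920
800067931842043513801 52869977098885735380
9357916158133073035999171201 618388505879356792878585840
109453949267819191656474935990205001 7232920556944267680961578290412300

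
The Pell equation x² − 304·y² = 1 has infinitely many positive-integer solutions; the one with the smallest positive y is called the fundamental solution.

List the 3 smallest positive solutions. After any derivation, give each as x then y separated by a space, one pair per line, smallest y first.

√304 = [17; 2,3,2,1,1,1,1,1,2,3,2,34, …], period ℓ=12 (even) → k=11
step 0: (17, 1)  from 17·(1,0) + (0,1)
…
step 3: (279, 16)  from 2·(122,7) + (35,2)
…
step 8: (2842, 163)  from 1·(1761,101) + (1081,62)
…
step 10: (25177, 1444)  from 3·(7445,427) + (2842,163)
step 11: (57799, 3315)  from 2·(25177,1444) + (7445,427)
fundamental: x₁=57799, y₁=3315  (since 3340724401 − 304·10989225 = 1)
n=2: (57799,3315)∘(57799,3315) = (57799·57799+304·3315·3315, 57799·3315+3315·57799) = (6681448801,383207370)
n=3: (6681448801,383207370)∘(57799,3315) = (57799·6681448801+304·3315·383207370, 57799·383207370+3315·6681448801) = (772362118440199,44298005553945)

57799 3315
6681448801 383207370
772362118440199 44298005553945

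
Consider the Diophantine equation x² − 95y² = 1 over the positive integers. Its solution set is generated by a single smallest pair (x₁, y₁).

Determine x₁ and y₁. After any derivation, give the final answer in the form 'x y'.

39 4

d=95: √d = [9; 1,2,1,18] (ℓ=4, even), read p_3/q_3
k=0  a_k=9  p_k/q_k = 9/1
…
k=2  a_k=2  p_k/q_k = 29/3
k=3  a_k=1  p_k/q_k = 39/4
fundamental: x₁=39, y₁=4  (since 1521 − 95·16 = 1)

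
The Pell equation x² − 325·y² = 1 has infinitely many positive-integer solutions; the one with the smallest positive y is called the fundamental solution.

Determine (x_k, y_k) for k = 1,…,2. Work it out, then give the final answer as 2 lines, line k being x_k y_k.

649 36
842401 46728

d=325: √d = [18; 36] (ℓ=1, odd), read p_1/q_1
step 0: (18, 1)  from 18·(1,0) + (0,1)
step 1: (649, 36)  from 36·(18,1) + (1,0)
fundamental: x₁=649, y₁=36  (since 421201 − 325·1296 = 1)
(x_2, y_2) = (649·649 + 325·36·36, 649·36 + 36·649) = (842401, 46728)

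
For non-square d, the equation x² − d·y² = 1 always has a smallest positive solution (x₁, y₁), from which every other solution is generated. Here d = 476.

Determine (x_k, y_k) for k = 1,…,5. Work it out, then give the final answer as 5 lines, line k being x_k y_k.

√476 → a₀=21, period (1,4,2,10,2,4,1,42); ℓ=8 even so k=7
k=0  a_k=21  p_k/q_k = 21/1
…
k=3  a_k=2  p_k/q_k = 240/11
…
k=6  a_k=4  p_k/q_k = 23541/1079
k=7  a_k=1  p_k/q_k = 28799/1320
→ (28799, 1320).  Check: 28799²=829382401, 476·1320²=829382400, difference 1.
n=2: (28799,1320)∘(28799,1320) = (28799·28799+476·1320·1320, 28799·1320+1320·28799) = (1658764801,76029360)
n=3: (1658764801,76029360)∘(28799,1320) = (28799·1658764801+476·1320·76029360, 28799·76029360+1320·1658764801) = (95541534979199,4379139075960)
n=4: (95541534979199,4379139075960)∘(28799,1320) = (28799·95541534979199+476·1320·4379139075960, 28799·4379139075960+1320·95541534979199) = (5503001330073139201,252229652421114720)
n=5: (5503001330073139201,252229652421114720)∘(28799,1320) = (28799·5503001330073139201+476·1320·252229652421114720, 28799·252229652421114720+1320·5503001330073139201) = (316961870514011136719999,14527923515772226566600)

28799 1320
1658764801 76029360
95541534979199 4379139075960
5503001330073139201 252229652421114720
316961870514011136719999 14527923515772226566600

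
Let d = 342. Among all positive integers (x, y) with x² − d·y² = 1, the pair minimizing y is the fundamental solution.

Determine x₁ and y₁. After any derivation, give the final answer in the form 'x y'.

37 2

√342 = [18; 2,36, …], period ℓ=2 (even) → k=1
step 0: (18, 1)  from 18·(1,0) + (0,1)
step 1: (37, 2)  from 2·(18,1) + (1,0)
→ (37, 2).  Check: 37²=1369, 342·2²=1368, difference 1.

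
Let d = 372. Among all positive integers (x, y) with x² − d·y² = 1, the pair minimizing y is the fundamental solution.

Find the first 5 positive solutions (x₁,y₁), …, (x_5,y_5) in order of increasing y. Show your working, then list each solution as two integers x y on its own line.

√372 → a₀=19, period (3,2,12,2,3,38); ℓ=6 even so k=5
i=0: a=19 ⇒ p=19, q=1
i=1: a=3 ⇒ p=58, q=3
i=2: a=2 ⇒ p=135, q=7
i=3: a=12 ⇒ p=1678, q=87
i=4: a=2 ⇒ p=3491, q=181
i=5: a=3 ⇒ p=12151, q=630
fundamental: x₁=12151, y₁=630  (since 147646801 − 372·396900 = 1)
k=2:  x_2 = 12151·12151+372·630·630 = 295293601,  y_2 = 12151·630+630·12151 = 15310260
k=3:  x_3 = 12151·295293601+372·630·15310260 = 7176225079351,  y_3 = 12151·15310260+630·295293601 = 372069937890
k=4:  x_4 = 12151·7176225079351+372·630·372069937890 = 174396621583094401,  y_4 = 12151·372069937890+630·7176225079351 = 9042043615292520
k=5:  x_5 = 12151·174396621583094401+372·630·9042043615292520 = 4238186690536135053751,  y_5 = 12151·9042043615292520+630·174396621583094401 = 219739743566768883150

12151 630
295293601 15310260
7176225079351 372069937890
174396621583094401 9042043615292520
4238186690536135053751 219739743566768883150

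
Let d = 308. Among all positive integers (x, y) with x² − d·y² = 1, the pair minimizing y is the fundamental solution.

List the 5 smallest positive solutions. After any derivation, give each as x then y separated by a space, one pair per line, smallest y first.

351 20
246401 14040
172973151 9856060
121426905601 6918940080
85241514758751 4857086080100

√308 → a₀=17, period (1,1,4,1,1,34); ℓ=6 even so k=5
step 0: (17, 1)  from 17·(1,0) + (0,1)
step 1: (18, 1)  from 1·(17,1) + (1,0)
step 2: (35, 2)  from 1·(18,1) + (17,1)
step 3: (158, 9)  from 4·(35,2) + (18,1)
step 4: (193, 11)  from 1·(158,9) + (35,2)
step 5: (351, 20)  from 1·(193,11) + (158,9)
(x₁, y₁) = (351, 20);  351² − 308·20² = 1 ✓
k=2:  x_2 = 351·351+308·20·20 = 246401,  y_2 = 351·20+20·351 = 14040
k=3:  x_3 = 351·246401+308·20·14040 = 172973151,  y_3 = 351·14040+20·246401 = 9856060
k=4:  x_4 = 351·172973151+308·20·9856060 = 121426905601,  y_4 = 351·9856060+20·172973151 = 6918940080
k=5:  x_5 = 351·121426905601+308·20·6918940080 = 85241514758751,  y_5 = 351·6918940080+20·121426905601 = 4857086080100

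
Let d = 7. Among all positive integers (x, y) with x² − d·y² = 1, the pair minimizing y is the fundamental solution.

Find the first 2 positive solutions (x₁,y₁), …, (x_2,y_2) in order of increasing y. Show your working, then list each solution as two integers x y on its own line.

√7 → a₀=2, period (1,1,1,4); ℓ=4 even so k=3
k=0  a_k=2  p_k/q_k = 2/1
…
k=2  a_k=1  p_k/q_k = 5/2
k=3  a_k=1  p_k/q_k = 8/3
(x₁, y₁) = (8, 3);  8² − 7·3² = 1 ✓
n=2: (8,3)∘(8,3) = (8·8+7·3·3, 8·3+3·8) = (127,48)

8 3
127 48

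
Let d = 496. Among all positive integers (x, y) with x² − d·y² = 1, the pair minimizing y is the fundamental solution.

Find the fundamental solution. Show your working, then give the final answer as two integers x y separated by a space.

d=496: √d = [22; 3,1,2,4,1,…,1,3,44] (ℓ=16, even), read p_15/q_15
k=0  a_k=22  p_k/q_k = 22/1
k=1  a_k=3  p_k/q_k = 67/3
k=2  a_k=1  p_k/q_k = 89/4
k=3  a_k=2  p_k/q_k = 245/11
k=4  a_k=4  p_k/q_k = 1069/48
…
k=6  a_k=1  p_k/q_k = 2383/107
…
k=8  a_k=2  p_k/q_k = 14543/653
…
k=13  a_k=2  p_k/q_k = 863293/38763
k=14  a_k=1  p_k/q_k = 1252502/56239
k=15  a_k=3  p_k/q_k = 4620799/207480
fundamental: x₁=4620799, y₁=207480  (since 21351783398401 − 496·43047950400 = 1)

4620799 207480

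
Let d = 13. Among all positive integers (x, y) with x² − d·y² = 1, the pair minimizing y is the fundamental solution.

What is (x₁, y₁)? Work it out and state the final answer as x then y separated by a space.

[3; 1,1,1,1,6] for √13; ℓ=5 ⇒ convergent index 9
i=0: a=3 ⇒ p=3, q=1
i=1: a=1 ⇒ p=4, q=1
i=2: a=1 ⇒ p=7, q=2
i=3: a=1 ⇒ p=11, q=3
i=4: a=1 ⇒ p=18, q=5
i=5: a=6 ⇒ p=119, q=33
i=6: a=1 ⇒ p=137, q=38
i=7: a=1 ⇒ p=256, q=71
i=8: a=1 ⇒ p=393, q=109
i=9: a=1 ⇒ p=649, q=180
fundamental: x₁=649, y₁=180  (since 421201 − 13·32400 = 1)

649 180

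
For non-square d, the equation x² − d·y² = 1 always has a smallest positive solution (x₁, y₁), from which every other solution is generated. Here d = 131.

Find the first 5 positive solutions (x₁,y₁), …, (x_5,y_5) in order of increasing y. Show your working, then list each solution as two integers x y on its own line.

10610 927
225144199 19670940
4777559892170 417417345873
101379820686703201 8857596059754120
2151279790194282033050 187958187970565080527

[11; 2,4,11,4,2,22] for √131; ℓ=6 ⇒ convergent index 5
k=0  a_k=11  p_k/q_k = 11/1
k=1  a_k=2  p_k/q_k = 23/2
k=2  a_k=4  p_k/q_k = 103/9
…
k=4  a_k=4  p_k/q_k = 4727/413
k=5  a_k=2  p_k/q_k = 10610/927
fundamental: x₁=10610, y₁=927  (since 112572100 − 131·859329 = 1)
(x_2, y_2) = (10610·10610 + 131·927·927, 10610·927 + 927·10610) = (225144199, 19670940)
(x_3, y_3) = (10610·225144199 + 131·927·19670940, 10610·19670940 + 927·225144199) = (4777559892170, 417417345873)
(x_4, y_4) = (10610·4777559892170 + 131·927·417417345873, 10610·417417345873 + 927·4777559892170) = (101379820686703201, 8857596059754120)
(x_5, y_5) = (10610·101379820686703201 + 131·927·8857596059754120, 10610·8857596059754120 + 927·101379820686703201) = (2151279790194282033050, 187958187970565080527)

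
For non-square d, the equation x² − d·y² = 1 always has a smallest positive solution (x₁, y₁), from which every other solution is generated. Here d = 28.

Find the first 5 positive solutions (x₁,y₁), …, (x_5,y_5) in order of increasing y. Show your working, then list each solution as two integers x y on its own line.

√28 = [5; 3,2,3,10, …], period ℓ=4 (even) → k=3
k=0  a_k=5  p_k/q_k = 5/1
…
k=2  a_k=2  p_k/q_k = 37/7
k=3  a_k=3  p_k/q_k = 127/24
fundamental: x₁=127, y₁=24  (since 16129 − 28·576 = 1)
(x_2, y_2) = (127·127 + 28·24·24, 127·24 + 24·127) = (32257, 6096)
(x_3, y_3) = (127·32257 + 28·24·6096, 127·6096 + 24·32257) = (8193151, 1548360)
(x_4, y_4) = (127·8193151 + 28·24·1548360, 127·1548360 + 24·8193151) = (2081028097, 393277344)
(x_5, y_5) = (127·2081028097 + 28·24·393277344, 127·393277344 + 24·2081028097) = (528572943487, 99890897016)

127 24
32257 6096
8193151 1548360
2081028097 393277344
528572943487 99890897016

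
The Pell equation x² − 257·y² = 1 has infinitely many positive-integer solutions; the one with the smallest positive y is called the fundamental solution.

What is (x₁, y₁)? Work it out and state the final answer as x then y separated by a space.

[16; 32] for √257; ℓ=1 ⇒ convergent index 1
a_0=16:  p_0=16·1+0=16,  q_0=16·0+1=1
a_1=32:  p_1=32·16+1=513,  q_1=32·1+0=32
fundamental: x₁=513, y₁=32  (since 263169 − 257·1024 = 1)

513 32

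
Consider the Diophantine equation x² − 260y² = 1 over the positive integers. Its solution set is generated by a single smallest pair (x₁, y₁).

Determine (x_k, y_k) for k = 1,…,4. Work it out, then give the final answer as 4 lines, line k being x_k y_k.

129 8
33281 2064
8586369 532504
2215249921 137383968

d=260: √d = [16; 8,32] (ℓ=2, even), read p_1/q_1
step 0: (16, 1)  from 16·(1,0) + (0,1)
step 1: (129, 8)  from 8·(16,1) + (1,0)
→ (129, 8).  Check: 129²=16641, 260·8²=16640, difference 1.
k=2:  x_2 = 129·129+260·8·8 = 33281,  y_2 = 129·8+8·129 = 2064
k=3:  x_3 = 129·33281+260·8·2064 = 8586369,  y_3 = 129·2064+8·33281 = 532504
k=4:  x_4 = 129·8586369+260·8·532504 = 2215249921,  y_4 = 129·532504+8·8586369 = 137383968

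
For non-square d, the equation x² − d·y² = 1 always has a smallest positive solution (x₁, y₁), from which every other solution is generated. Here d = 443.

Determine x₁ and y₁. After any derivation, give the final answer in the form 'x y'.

√443 → a₀=21, period (21,42); ℓ=2 even so k=1
i=0: a=21 ⇒ p=21, q=1
i=1: a=21 ⇒ p=442, q=21
→ (442, 21).  Check: 442²=195364, 443·21²=195363, difference 1.

442 21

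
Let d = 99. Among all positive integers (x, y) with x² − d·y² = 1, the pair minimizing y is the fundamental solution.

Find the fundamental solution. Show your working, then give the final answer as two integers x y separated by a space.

d=99: √d = [9; 1,18] (ℓ=2, even), read p_1/q_1
i=0: a=9 ⇒ p=9, q=1
i=1: a=1 ⇒ p=10, q=1
→ (10, 1).  Check: 10²=100, 99·1²=99, difference 1.

10 1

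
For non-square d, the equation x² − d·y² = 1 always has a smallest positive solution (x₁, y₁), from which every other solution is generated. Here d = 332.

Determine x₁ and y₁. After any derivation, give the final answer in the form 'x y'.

[18; 4,1,1,8,1,1,4,36] for √332; ℓ=8 ⇒ convergent index 7
a_0=18:  p_0=18·1+0=18,  q_0=18·0+1=1
a_1=4:  p_1=4·18+1=73,  q_1=4·1+0=4
a_2=1:  p_2=1·73+18=91,  q_2=1·4+1=5
a_3=1:  p_3=1·91+73=164,  q_3=1·5+4=9
…
a_6=1:  p_6=1·1567+1403=2970,  q_6=1·86+77=163
a_7=4:  p_7=4·2970+1567=13447,  q_7=4·163+86=738
(x₁, y₁) = (13447, 738);  13447² − 332·738² = 1 ✓

13447 738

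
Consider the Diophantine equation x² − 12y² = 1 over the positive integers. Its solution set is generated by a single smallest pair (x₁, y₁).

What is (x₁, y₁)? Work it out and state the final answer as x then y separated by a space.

7 2

√12 → a₀=3, period (2,6); ℓ=2 even so k=1
a_0=3:  p_0=3·1+0=3,  q_0=3·0+1=1
a_1=2:  p_1=2·3+1=7,  q_1=2·1+0=2
→ (7, 2).  Check: 7²=49, 12·2²=48, difference 1.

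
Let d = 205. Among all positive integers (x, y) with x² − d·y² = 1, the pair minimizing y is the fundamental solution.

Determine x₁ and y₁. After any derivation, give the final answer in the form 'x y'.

d=205: √d = [14; 3,6,1,4,1,6,3,28] (ℓ=8, even), read p_7/q_7
step 0: (14, 1)  from 14·(1,0) + (0,1)
…
step 3: (315, 22)  from 1·(272,19) + (43,3)
…
step 5: (1847, 129)  from 1·(1532,107) + (315,22)
step 6: (12614, 881)  from 6·(1847,129) + (1532,107)
step 7: (39689, 2772)  from 3·(12614,881) + (1847,129)
→ (39689, 2772).  Check: 39689²=1575216721, 205·2772²=1575216720, difference 1.

39689 2772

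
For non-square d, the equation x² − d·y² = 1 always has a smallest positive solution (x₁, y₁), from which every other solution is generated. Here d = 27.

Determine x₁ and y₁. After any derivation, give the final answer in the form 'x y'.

d=27: √d = [5; 5,10] (ℓ=2, even), read p_1/q_1
a_0=5:  p_0=5·1+0=5,  q_0=5·0+1=1
a_1=5:  p_1=5·5+1=26,  q_1=5·1+0=5
→ (26, 5).  Check: 26²=676, 27·5²=675, difference 1.

26 5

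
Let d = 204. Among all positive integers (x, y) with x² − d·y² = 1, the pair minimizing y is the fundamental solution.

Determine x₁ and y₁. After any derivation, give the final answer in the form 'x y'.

[14; 3,1,1,6,1,1,3,28] for √204; ℓ=8 ⇒ convergent index 7
k=0  a_k=14  p_k/q_k = 14/1
…
k=3  a_k=1  p_k/q_k = 100/7
…
k=5  a_k=1  p_k/q_k = 757/53
k=6  a_k=1  p_k/q_k = 1414/99
k=7  a_k=3  p_k/q_k = 4999/350
(x₁, y₁) = (4999, 350);  4999² − 204·350² = 1 ✓

4999 350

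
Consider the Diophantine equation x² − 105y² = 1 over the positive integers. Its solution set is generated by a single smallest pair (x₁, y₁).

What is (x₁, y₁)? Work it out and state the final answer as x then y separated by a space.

[10; 4,20] for √105; ℓ=2 ⇒ convergent index 1
a_0=10:  p_0=10·1+0=10,  q_0=10·0+1=1
a_1=4:  p_1=4·10+1=41,  q_1=4·1+0=4
→ (41, 4).  Check: 41²=1681, 105·4²=1680, difference 1.

41 4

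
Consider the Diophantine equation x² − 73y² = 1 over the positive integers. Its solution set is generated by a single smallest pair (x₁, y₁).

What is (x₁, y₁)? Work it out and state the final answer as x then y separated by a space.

√73 = [8; 1,1,5,5,1,1,16, …], period ℓ=7 (odd) → k=13
step 0: (8, 1)  from 8·(1,0) + (0,1)
step 1: (9, 1)  from 1·(8,1) + (1,0)
step 2: (17, 2)  from 1·(9,1) + (8,1)
step 3: (94, 11)  from 5·(17,2) + (9,1)
step 4: (487, 57)  from 5·(94,11) + (17,2)
step 5: (581, 68)  from 1·(487,57) + (94,11)
step 6: (1068, 125)  from 1·(581,68) + (487,57)
step 7: (17669, 2068)  from 16·(1068,125) + (581,68)
step 8: (18737, 2193)  from 1·(17669,2068) + (1068,125)
step 9: (36406, 4261)  from 1·(18737,2193) + (17669,2068)
…
step 11: (1040241, 121751)  from 5·(200767,23498) + (36406,4261)
step 12: (1241008, 145249)  from 1·(1040241,121751) + (200767,23498)
step 13: (2281249, 267000)  from 1·(1241008,145249) + (1040241,121751)
(x₁, y₁) = (2281249, 267000);  2281249² − 73·267000² = 1 ✓

2281249 267000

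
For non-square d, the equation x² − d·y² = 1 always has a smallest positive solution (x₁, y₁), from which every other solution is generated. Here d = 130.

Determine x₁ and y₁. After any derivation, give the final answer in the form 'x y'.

6499 570

[11; 2,2,22] for √130; ℓ=3 ⇒ convergent index 5
step 0: (11, 1)  from 11·(1,0) + (0,1)
…
step 3: (1277, 112)  from 22·(57,5) + (23,2)
step 4: (2611, 229)  from 2·(1277,112) + (57,5)
step 5: (6499, 570)  from 2·(2611,229) + (1277,112)
→ (6499, 570).  Check: 6499²=42237001, 130·570²=42237000, difference 1.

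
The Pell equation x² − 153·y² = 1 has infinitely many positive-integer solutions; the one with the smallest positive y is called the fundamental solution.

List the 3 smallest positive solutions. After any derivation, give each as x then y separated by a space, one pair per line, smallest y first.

√153 → a₀=12, period (2,1,2,2,2,1,2,24); ℓ=8 even so k=7
i=0: a=12 ⇒ p=12, q=1
…
i=2: a=1 ⇒ p=37, q=3
…
i=6: a=1 ⇒ p=804, q=65
i=7: a=2 ⇒ p=2177, q=176
fundamental: x₁=2177, y₁=176  (since 4739329 − 153·30976 = 1)
n=2: (2177,176)∘(2177,176) = (2177·2177+153·176·176, 2177·176+176·2177) = (9478657,766304)
n=3: (9478657,766304)∘(2177,176) = (2177·9478657+153·176·766304, 2177·766304+176·9478657) = (41270070401,3336487440)

2177 176
9478657 766304
41270070401 3336487440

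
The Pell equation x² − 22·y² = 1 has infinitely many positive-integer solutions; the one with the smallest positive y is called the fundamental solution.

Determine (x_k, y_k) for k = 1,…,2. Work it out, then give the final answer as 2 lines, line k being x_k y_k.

197 42
77617 16548

d=22: √d = [4; 1,2,4,2,1,8] (ℓ=6, even), read p_5/q_5
k=0  a_k=4  p_k/q_k = 4/1
…
k=2  a_k=2  p_k/q_k = 14/3
…
k=4  a_k=2  p_k/q_k = 136/29
k=5  a_k=1  p_k/q_k = 197/42
(x₁, y₁) = (197, 42);  197² − 22·42² = 1 ✓
(x_2, y_2) = (197·197 + 22·42·42, 197·42 + 42·197) = (77617, 16548)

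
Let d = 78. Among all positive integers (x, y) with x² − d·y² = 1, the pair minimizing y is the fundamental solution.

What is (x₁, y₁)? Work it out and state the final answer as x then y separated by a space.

53 6

√78 → a₀=8, period (1,4,1,16); ℓ=4 even so k=3
a_0=8:  p_0=8·1+0=8,  q_0=8·0+1=1
a_1=1:  p_1=1·8+1=9,  q_1=1·1+0=1
a_2=4:  p_2=4·9+8=44,  q_2=4·1+1=5
a_3=1:  p_3=1·44+9=53,  q_3=1·5+1=6
(x₁, y₁) = (53, 6);  53² − 78·6² = 1 ✓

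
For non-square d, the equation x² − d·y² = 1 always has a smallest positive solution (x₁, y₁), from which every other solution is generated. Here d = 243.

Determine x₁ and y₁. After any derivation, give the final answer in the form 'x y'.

70226 4505

√243 = [15; 1,1,2,3,15,3,2,1,1,30, …], period ℓ=10 (even) → k=9
i=0: a=15 ⇒ p=15, q=1
…
i=4: a=3 ⇒ p=265, q=17
…
i=7: a=2 ⇒ p=28901, q=1854
i=8: a=1 ⇒ p=41325, q=2651
i=9: a=1 ⇒ p=70226, q=4505
fundamental: x₁=70226, y₁=4505  (since 4931691076 − 243·20295025 = 1)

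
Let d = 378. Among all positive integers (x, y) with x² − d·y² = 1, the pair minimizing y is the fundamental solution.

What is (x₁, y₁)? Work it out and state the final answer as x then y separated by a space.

8749 450

d=378: √d = [19; 2,3,1,4,1,3,2,38] (ℓ=8, even), read p_7/q_7
step 0: (19, 1)  from 19·(1,0) + (0,1)
step 1: (39, 2)  from 2·(19,1) + (1,0)
step 2: (136, 7)  from 3·(39,2) + (19,1)
…
step 4: (836, 43)  from 4·(175,9) + (136,7)
…
step 6: (3869, 199)  from 3·(1011,52) + (836,43)
step 7: (8749, 450)  from 2·(3869,199) + (1011,52)
fundamental: x₁=8749, y₁=450  (since 76545001 − 378·202500 = 1)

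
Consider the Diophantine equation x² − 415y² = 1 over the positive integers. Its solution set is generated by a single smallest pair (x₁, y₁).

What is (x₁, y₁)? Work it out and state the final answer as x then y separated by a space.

18412804 903849

√415 → a₀=20, period (2,1,2,4,6,…,1,2,40); ℓ=16 even so k=15
a_0=20:  p_0=20·1+0=20,  q_0=20·0+1=1
…
a_2=1:  p_2=1·41+20=61,  q_2=1·2+1=3
…
a_4=4:  p_4=4·163+61=713,  q_4=4·8+3=35
a_5=6:  p_5=6·713+163=4441,  q_5=6·35+8=218
…
a_8=3:  p_8=3·9595+5154=33939,  q_8=3·471+253=1666
a_9=1:  p_9=1·33939+9595=43534,  q_9=1·1666+471=2137
a_10=1:  p_10=1·43534+33939=77473,  q_10=1·2137+1666=3803
…
a_12=4:  p_12=4·508372+77473=2110961,  q_12=4·24955+3803=103623
…
a_14=1:  p_14=1·4730294+2110961=6841255,  q_14=1·232201+103623=335824
a_15=2:  p_15=2·6841255+4730294=18412804,  q_15=2·335824+232201=903849
(x₁, y₁) = (18412804, 903849);  18412804² − 415·903849² = 1 ✓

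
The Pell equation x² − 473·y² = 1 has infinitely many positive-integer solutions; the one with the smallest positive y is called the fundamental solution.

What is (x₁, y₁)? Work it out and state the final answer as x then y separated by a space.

d=473: √d = [21; 1,2,1,42] (ℓ=4, even), read p_3/q_3
k=0  a_k=21  p_k/q_k = 21/1
k=1  a_k=1  p_k/q_k = 22/1
k=2  a_k=2  p_k/q_k = 65/3
k=3  a_k=1  p_k/q_k = 87/4
(x₁, y₁) = (87, 4);  87² − 473·4² = 1 ✓

87 4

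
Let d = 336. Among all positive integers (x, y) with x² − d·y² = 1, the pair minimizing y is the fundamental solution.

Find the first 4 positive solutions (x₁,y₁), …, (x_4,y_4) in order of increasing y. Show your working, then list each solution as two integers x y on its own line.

√336 → a₀=18, period (3,36); ℓ=2 even so k=1
step 0: (18, 1)  from 18·(1,0) + (0,1)
step 1: (55, 3)  from 3·(18,1) + (1,0)
→ (55, 3).  Check: 55²=3025, 336·3²=3024, difference 1.
n=2: (55,3)∘(55,3) = (55·55+336·3·3, 55·3+3·55) = (6049,330)
n=3: (6049,330)∘(55,3) = (55·6049+336·3·330, 55·330+3·6049) = (665335,36297)
n=4: (665335,36297)∘(55,3) = (55·665335+336·3·36297, 55·36297+3·665335) = (73180801,3992340)

55 3
6049 330
665335 36297
73180801 3992340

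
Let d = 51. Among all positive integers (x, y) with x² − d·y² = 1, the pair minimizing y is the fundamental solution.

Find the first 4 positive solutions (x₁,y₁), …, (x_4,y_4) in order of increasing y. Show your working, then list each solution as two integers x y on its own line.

50 7
4999 700
499850 69993
49980001 6998600

√51 = [7; 7,14, …], period ℓ=2 (even) → k=1
step 0: (7, 1)  from 7·(1,0) + (0,1)
step 1: (50, 7)  from 7·(7,1) + (1,0)
→ (50, 7).  Check: 50²=2500, 51·7²=2499, difference 1.
k=2:  x_2 = 50·50+51·7·7 = 4999,  y_2 = 50·7+7·50 = 700
k=3:  x_3 = 50·4999+51·7·700 = 499850,  y_3 = 50·700+7·4999 = 69993
k=4:  x_4 = 50·499850+51·7·69993 = 49980001,  y_4 = 50·69993+7·499850 = 6998600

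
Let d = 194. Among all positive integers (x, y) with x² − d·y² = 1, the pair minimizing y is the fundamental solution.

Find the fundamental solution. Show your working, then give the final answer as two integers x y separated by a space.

195 14

√194 = [13; 1,12,1,26, …], period ℓ=4 (even) → k=3
k=0  a_k=13  p_k/q_k = 13/1
…
k=2  a_k=12  p_k/q_k = 181/13
k=3  a_k=1  p_k/q_k = 195/14
→ (195, 14).  Check: 195²=38025, 194·14²=38024, difference 1.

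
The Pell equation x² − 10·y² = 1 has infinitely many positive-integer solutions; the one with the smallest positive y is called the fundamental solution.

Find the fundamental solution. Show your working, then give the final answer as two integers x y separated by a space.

19 6

[3; 6] for √10; ℓ=1 ⇒ convergent index 1
k=0  a_k=3  p_k/q_k = 3/1
k=1  a_k=6  p_k/q_k = 19/6
→ (19, 6).  Check: 19²=361, 10·6²=360, difference 1.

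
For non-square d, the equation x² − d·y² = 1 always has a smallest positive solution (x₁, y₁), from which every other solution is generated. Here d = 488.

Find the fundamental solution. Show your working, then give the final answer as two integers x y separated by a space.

[22; 11,44] for √488; ℓ=2 ⇒ convergent index 1
step 0: (22, 1)  from 22·(1,0) + (0,1)
step 1: (243, 11)  from 11·(22,1) + (1,0)
→ (243, 11).  Check: 243²=59049, 488·11²=59048, difference 1.

243 11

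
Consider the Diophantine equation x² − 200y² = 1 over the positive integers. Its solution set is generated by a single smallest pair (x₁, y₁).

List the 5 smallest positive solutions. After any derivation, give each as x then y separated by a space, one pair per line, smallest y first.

99 7
19601 1386
3880899 274421
768398401 54333972
152139002499 10757852035

d=200: √d = [14; 7,28] (ℓ=2, even), read p_1/q_1
a_0=14:  p_0=14·1+0=14,  q_0=14·0+1=1
a_1=7:  p_1=7·14+1=99,  q_1=7·1+0=7
fundamental: x₁=99, y₁=7  (since 9801 − 200·49 = 1)
(99+7√200)^2 = 19601 + 1386√200
(99+7√200)^3 = 3880899 + 274421√200
(99+7√200)^4 = 768398401 + 54333972√200
(99+7√200)^5 = 152139002499 + 10757852035√200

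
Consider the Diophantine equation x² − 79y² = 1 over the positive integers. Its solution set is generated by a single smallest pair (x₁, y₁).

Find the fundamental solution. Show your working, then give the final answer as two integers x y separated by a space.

d=79: √d = [8; 1,7,1,16] (ℓ=4, even), read p_3/q_3
a_0=8:  p_0=8·1+0=8,  q_0=8·0+1=1
…
a_2=7:  p_2=7·9+8=71,  q_2=7·1+1=8
a_3=1:  p_3=1·71+9=80,  q_3=1·8+1=9
→ (80, 9).  Check: 80²=6400, 79·9²=6399, difference 1.

80 9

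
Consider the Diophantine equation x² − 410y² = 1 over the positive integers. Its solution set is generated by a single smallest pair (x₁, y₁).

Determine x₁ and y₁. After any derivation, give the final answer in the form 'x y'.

81 4

[20; 4,40] for √410; ℓ=2 ⇒ convergent index 1
step 0: (20, 1)  from 20·(1,0) + (0,1)
step 1: (81, 4)  from 4·(20,1) + (1,0)
→ (81, 4).  Check: 81²=6561, 410·4²=6560, difference 1.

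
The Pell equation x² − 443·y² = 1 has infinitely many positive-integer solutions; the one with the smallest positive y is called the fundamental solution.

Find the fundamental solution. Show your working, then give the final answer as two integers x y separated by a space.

[21; 21,42] for √443; ℓ=2 ⇒ convergent index 1
k=0  a_k=21  p_k/q_k = 21/1
k=1  a_k=21  p_k/q_k = 442/21
fundamental: x₁=442, y₁=21  (since 195364 − 443·441 = 1)

442 21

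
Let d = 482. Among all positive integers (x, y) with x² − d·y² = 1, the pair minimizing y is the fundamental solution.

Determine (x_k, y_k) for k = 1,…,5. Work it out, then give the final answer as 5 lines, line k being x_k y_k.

d=482: √d = [21; 1,20,1,42] (ℓ=4, even), read p_3/q_3
step 0: (21, 1)  from 21·(1,0) + (0,1)
…
step 2: (461, 21)  from 20·(22,1) + (21,1)
step 3: (483, 22)  from 1·(461,21) + (22,1)
fundamental: x₁=483, y₁=22  (since 233289 − 482·484 = 1)
(483+22√482)^2 = 466577 + 21252√482
(483+22√482)^3 = 450712899 + 20529410√482
(483+22√482)^4 = 435388193857 + 19831388808√482
(483+22√482)^5 = 420584544552963 + 19157101059118√482

483 22
466577 21252
450712899 20529410
435388193857 19831388808
420584544552963 19157101059118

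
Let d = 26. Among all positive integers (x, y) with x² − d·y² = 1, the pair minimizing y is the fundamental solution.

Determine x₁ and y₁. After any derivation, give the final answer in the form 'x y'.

51 10

[5; 10] for √26; ℓ=1 ⇒ convergent index 1
i=0: a=5 ⇒ p=5, q=1
i=1: a=10 ⇒ p=51, q=10
→ (51, 10).  Check: 51²=2601, 26·10²=2600, difference 1.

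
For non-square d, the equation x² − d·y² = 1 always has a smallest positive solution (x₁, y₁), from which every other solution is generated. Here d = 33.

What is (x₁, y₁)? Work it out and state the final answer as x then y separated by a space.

23 4

[5; 1,2,1,10] for √33; ℓ=4 ⇒ convergent index 3
a_0=5:  p_0=5·1+0=5,  q_0=5·0+1=1
a_1=1:  p_1=1·5+1=6,  q_1=1·1+0=1
a_2=2:  p_2=2·6+5=17,  q_2=2·1+1=3
a_3=1:  p_3=1·17+6=23,  q_3=1·3+1=4
(x₁, y₁) = (23, 4);  23² − 33·4² = 1 ✓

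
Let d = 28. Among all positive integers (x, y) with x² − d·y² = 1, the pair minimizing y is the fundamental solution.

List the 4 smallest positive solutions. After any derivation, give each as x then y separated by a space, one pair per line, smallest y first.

√28 = [5; 3,2,3,10, …], period ℓ=4 (even) → k=3
a_0=5:  p_0=5·1+0=5,  q_0=5·0+1=1
…
a_2=2:  p_2=2·16+5=37,  q_2=2·3+1=7
a_3=3:  p_3=3·37+16=127,  q_3=3·7+3=24
(x₁, y₁) = (127, 24);  127² − 28·24² = 1 ✓
k=2:  x_2 = 127·127+28·24·24 = 32257,  y_2 = 127·24+24·127 = 6096
k=3:  x_3 = 127·32257+28·24·6096 = 8193151,  y_3 = 127·6096+24·32257 = 1548360
k=4:  x_4 = 127·8193151+28·24·1548360 = 2081028097,  y_4 = 127·1548360+24·8193151 = 393277344

127 24
32257 6096
8193151 1548360
2081028097 393277344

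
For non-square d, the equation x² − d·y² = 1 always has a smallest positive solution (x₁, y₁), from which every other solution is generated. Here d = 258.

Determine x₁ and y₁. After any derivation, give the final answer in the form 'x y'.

257 16

d=258: √d = [16; 16,32] (ℓ=2, even), read p_1/q_1
i=0: a=16 ⇒ p=16, q=1
i=1: a=16 ⇒ p=257, q=16
(x₁, y₁) = (257, 16);  257² − 258·16² = 1 ✓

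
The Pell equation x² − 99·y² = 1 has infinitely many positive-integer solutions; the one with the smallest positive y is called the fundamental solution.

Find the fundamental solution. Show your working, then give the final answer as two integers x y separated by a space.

10 1

[9; 1,18] for √99; ℓ=2 ⇒ convergent index 1
i=0: a=9 ⇒ p=9, q=1
i=1: a=1 ⇒ p=10, q=1
(x₁, y₁) = (10, 1);  10² − 99·1² = 1 ✓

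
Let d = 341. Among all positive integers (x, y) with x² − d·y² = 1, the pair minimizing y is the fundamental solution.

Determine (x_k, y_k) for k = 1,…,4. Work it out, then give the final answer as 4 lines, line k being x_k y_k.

√341 = [18; 2,6,1,8,2,…,6,2,36, …], period ℓ=14 (even) → k=13
step 0: (18, 1)  from 18·(1,0) + (0,1)
step 1: (37, 2)  from 2·(18,1) + (1,0)
step 2: (240, 13)  from 6·(37,2) + (18,1)
…
step 4: (2456, 133)  from 8·(277,15) + (240,13)
step 5: (5189, 281)  from 2·(2456,133) + (277,15)
step 6: (7645, 414)  from 1·(5189,281) + (2456,133)
step 7: (20479, 1109)  from 2·(7645,414) + (5189,281)
step 8: (28124, 1523)  from 1·(20479,1109) + (7645,414)
step 9: (76727, 4155)  from 2·(28124,1523) + (20479,1109)
step 10: (641940, 34763)  from 8·(76727,4155) + (28124,1523)
…
step 12: (4953942, 268271)  from 6·(718667,38918) + (641940,34763)
step 13: (10626551, 575460)  from 2·(4953942,268271) + (718667,38918)
(x₁, y₁) = (10626551, 575460);  10626551² − 341·575460² = 1 ✓
(10626551+575460√341)^2 = 225847172311201 + 12230310076920√341
(10626551+575460√341)^3 = 4799952989541519968951 + 259932027556408030380√341
(10626551+575460√341)^4 = 102013890481930631287980124801 + 5524361894723138392975161840√341

10626551 575460
225847172311201 12230310076920
4799952989541519968951 259932027556408030380
102013890481930631287980124801 5524361894723138392975161840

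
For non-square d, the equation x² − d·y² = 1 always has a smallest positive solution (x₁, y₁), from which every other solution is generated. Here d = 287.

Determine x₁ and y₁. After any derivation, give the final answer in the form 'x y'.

√287 → a₀=16, period (1,15,1,32); ℓ=4 even so k=3
k=0  a_k=16  p_k/q_k = 16/1
…
k=2  a_k=15  p_k/q_k = 271/16
k=3  a_k=1  p_k/q_k = 288/17
fundamental: x₁=288, y₁=17  (since 82944 − 287·289 = 1)

288 17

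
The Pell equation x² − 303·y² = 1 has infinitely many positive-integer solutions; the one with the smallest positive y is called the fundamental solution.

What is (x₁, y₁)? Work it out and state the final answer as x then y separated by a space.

2524 145

√303 → a₀=17, period (2,2,5,2,2,34); ℓ=6 even so k=5
i=0: a=17 ⇒ p=17, q=1
i=1: a=2 ⇒ p=35, q=2
…
i=3: a=5 ⇒ p=470, q=27
i=4: a=2 ⇒ p=1027, q=59
i=5: a=2 ⇒ p=2524, q=145
→ (2524, 145).  Check: 2524²=6370576, 303·145²=6370575, difference 1.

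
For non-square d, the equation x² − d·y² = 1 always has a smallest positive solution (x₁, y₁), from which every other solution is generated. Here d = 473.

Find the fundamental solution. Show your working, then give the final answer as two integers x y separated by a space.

87 4

√473 → a₀=21, period (1,2,1,42); ℓ=4 even so k=3
k=0  a_k=21  p_k/q_k = 21/1
k=1  a_k=1  p_k/q_k = 22/1
k=2  a_k=2  p_k/q_k = 65/3
k=3  a_k=1  p_k/q_k = 87/4
(x₁, y₁) = (87, 4);  87² − 473·4² = 1 ✓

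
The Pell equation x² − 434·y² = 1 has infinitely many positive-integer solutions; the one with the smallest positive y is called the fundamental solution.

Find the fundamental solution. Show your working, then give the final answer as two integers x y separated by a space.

d=434: √d = [20; 1,4,1,40] (ℓ=4, even), read p_3/q_3
k=0  a_k=20  p_k/q_k = 20/1
…
k=2  a_k=4  p_k/q_k = 104/5
k=3  a_k=1  p_k/q_k = 125/6
→ (125, 6).  Check: 125²=15625, 434·6²=15624, difference 1.

125 6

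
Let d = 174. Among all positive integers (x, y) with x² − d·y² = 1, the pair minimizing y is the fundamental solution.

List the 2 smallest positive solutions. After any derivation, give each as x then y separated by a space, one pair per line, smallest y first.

1451 110
4210801 319220

d=174: √d = [13; 5,4,5,26] (ℓ=4, even), read p_3/q_3
a_0=13:  p_0=13·1+0=13,  q_0=13·0+1=1
…
a_2=4:  p_2=4·66+13=277,  q_2=4·5+1=21
a_3=5:  p_3=5·277+66=1451,  q_3=5·21+5=110
fundamental: x₁=1451, y₁=110  (since 2105401 − 174·12100 = 1)
(x_2, y_2) = (1451·1451 + 174·110·110, 1451·110 + 110·1451) = (4210801, 319220)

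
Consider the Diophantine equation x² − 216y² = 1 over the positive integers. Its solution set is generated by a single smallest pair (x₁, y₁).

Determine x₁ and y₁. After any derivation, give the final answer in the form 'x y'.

√216 = [14; 1,2,3,2,1,28, …], period ℓ=6 (even) → k=5
i=0: a=14 ⇒ p=14, q=1
…
i=4: a=2 ⇒ p=338, q=23
i=5: a=1 ⇒ p=485, q=33
(x₁, y₁) = (485, 33);  485² − 216·33² = 1 ✓

485 33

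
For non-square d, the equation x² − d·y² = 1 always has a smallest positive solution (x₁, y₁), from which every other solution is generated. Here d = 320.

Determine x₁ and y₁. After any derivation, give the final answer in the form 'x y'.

161 9

d=320: √d = [17; 1,7,1,34] (ℓ=4, even), read p_3/q_3
step 0: (17, 1)  from 17·(1,0) + (0,1)
…
step 2: (143, 8)  from 7·(18,1) + (17,1)
step 3: (161, 9)  from 1·(143,8) + (18,1)
→ (161, 9).  Check: 161²=25921, 320·9²=25920, difference 1.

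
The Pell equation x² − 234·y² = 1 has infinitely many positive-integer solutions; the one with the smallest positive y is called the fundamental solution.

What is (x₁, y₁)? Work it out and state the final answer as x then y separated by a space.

5201 340

√234 → a₀=15, period (3,2,1,2,1,2,3,30); ℓ=8 even so k=7
step 0: (15, 1)  from 15·(1,0) + (0,1)
step 1: (46, 3)  from 3·(15,1) + (1,0)
…
step 4: (413, 27)  from 2·(153,10) + (107,7)
step 5: (566, 37)  from 1·(413,27) + (153,10)
step 6: (1545, 101)  from 2·(566,37) + (413,27)
step 7: (5201, 340)  from 3·(1545,101) + (566,37)
→ (5201, 340).  Check: 5201²=27050401, 234·340²=27050400, difference 1.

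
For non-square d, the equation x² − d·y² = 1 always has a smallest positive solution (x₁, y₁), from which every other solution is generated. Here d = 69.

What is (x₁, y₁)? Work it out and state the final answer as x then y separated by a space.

7775 936

√69 = [8; 3,3,1,4,1,3,3,16, …], period ℓ=8 (even) → k=7
i=0: a=8 ⇒ p=8, q=1
…
i=3: a=1 ⇒ p=108, q=13
i=4: a=4 ⇒ p=515, q=62
i=5: a=1 ⇒ p=623, q=75
i=6: a=3 ⇒ p=2384, q=287
i=7: a=3 ⇒ p=7775, q=936
(x₁, y₁) = (7775, 936);  7775² − 69·936² = 1 ✓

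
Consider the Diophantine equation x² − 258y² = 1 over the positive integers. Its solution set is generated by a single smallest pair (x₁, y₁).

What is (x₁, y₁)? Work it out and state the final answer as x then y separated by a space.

257 16

[16; 16,32] for √258; ℓ=2 ⇒ convergent index 1
k=0  a_k=16  p_k/q_k = 16/1
k=1  a_k=16  p_k/q_k = 257/16
→ (257, 16).  Check: 257²=66049, 258·16²=66048, difference 1.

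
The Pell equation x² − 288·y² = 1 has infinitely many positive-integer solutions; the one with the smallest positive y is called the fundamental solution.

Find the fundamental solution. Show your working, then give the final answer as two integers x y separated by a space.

17 1

[16; 1,32] for √288; ℓ=2 ⇒ convergent index 1
a_0=16:  p_0=16·1+0=16,  q_0=16·0+1=1
a_1=1:  p_1=1·16+1=17,  q_1=1·1+0=1
→ (17, 1).  Check: 17²=289, 288·1²=288, difference 1.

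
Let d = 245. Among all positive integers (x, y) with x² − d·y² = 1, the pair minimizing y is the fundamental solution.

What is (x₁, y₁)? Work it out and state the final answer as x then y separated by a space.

√245 → a₀=15, period (1,1,1,7,6,7,1,1,1,30); ℓ=10 even so k=9
k=0  a_k=15  p_k/q_k = 15/1
k=1  a_k=1  p_k/q_k = 16/1
…
k=4  a_k=7  p_k/q_k = 360/23
…
k=7  a_k=1  p_k/q_k = 18016/1151
k=8  a_k=1  p_k/q_k = 33825/2161
k=9  a_k=1  p_k/q_k = 51841/3312
fundamental: x₁=51841, y₁=3312  (since 2687489281 − 245·10969344 = 1)

51841 3312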